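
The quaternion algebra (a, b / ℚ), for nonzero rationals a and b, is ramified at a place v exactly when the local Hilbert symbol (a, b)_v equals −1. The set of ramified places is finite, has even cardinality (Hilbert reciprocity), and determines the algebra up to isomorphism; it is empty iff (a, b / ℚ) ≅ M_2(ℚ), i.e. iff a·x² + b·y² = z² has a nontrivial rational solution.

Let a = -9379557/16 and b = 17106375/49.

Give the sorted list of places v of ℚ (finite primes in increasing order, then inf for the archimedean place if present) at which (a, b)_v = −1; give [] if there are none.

[2, 5, 13, 29]

(a, b) ≡ (-957, 5655) mod (ℚ^×)²; places V = {2, 3, 5, 7, 11, 13, 29, ∞}.
(a,b)_∞: sgn(-957)=−, sgn(5655)=+, so +1.
(a,b)_3: α=5, u≡2; β=1, v≡1 (mod 3); (2|3)=-1, (1|3)=+1; sign (−1)^1·-1^1·+1^5 = +1.
(a,b)_13: α=0, u≡7; β=1, v≡8 (mod 13); (7|13)=-1, (8|13)=-1; sign (−1)^0·-1^1·-1^0 = -1.
(a,b)_5: α=0, u≡3; β=3, v≡4 (mod 5); (3|5)=-1, (4|5)=+1; sign (−1)^0·-1^3·+1^0 = -1.
(a,b)_29: α=1, u≡22; β=1, v≡8 (mod 29); (22|29)=+1, (8|29)=-1; sign (−1)^0·+1^1·-1^1 = -1.
(a,b)_2: α=-4, β=0; u≡3, v≡7 (mod 8); ε(u)ε(v)=1·1, αω(v)=-4·0, βω(u)=0·1; sum ≡ 1  ⇒  -1.
(a,b)_11: α=3, u≡3; β=2, v≡5 (mod 11); (3|11)=+1, (5|11)=+1; sign (−1)^0·+1^2·+1^3 = +1.
(a,b)_7: α=0, u≡1; β=-2, v≡6 (mod 7); (1|7)=+1, (6|7)=-1; sign (−1)^0·+1^-2·-1^0 = +1.
Ram(-957, 5655) = {2, 5, 13, 29}; no ℚ_2-point on the conic.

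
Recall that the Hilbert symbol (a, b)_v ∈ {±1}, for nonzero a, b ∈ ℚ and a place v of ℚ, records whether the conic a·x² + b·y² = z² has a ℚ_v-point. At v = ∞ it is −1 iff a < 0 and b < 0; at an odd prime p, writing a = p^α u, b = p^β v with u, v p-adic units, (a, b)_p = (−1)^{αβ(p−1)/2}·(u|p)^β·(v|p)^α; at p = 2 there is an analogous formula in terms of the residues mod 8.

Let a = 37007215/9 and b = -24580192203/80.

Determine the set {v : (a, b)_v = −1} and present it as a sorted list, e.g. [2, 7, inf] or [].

Mod squares: a ≡ 22015, b ≡ -902615. Check v ∈ {∞, 2, 3, 5, 7, 17, 37, 41}.
v=2: v_2(a)=0, v_2(b)=-4; units ≡ 7, 1 (mod 8); ε·ε+αω+βω = 1·0+0·0+-4·0 ≡ 0  ⇒  (a,b)_2 = +1.
v=41: a=41^2·(≡18), b=41^3·(≡33) mod 41; (18|41)=+1, (33|41)=+1; (−1)^{2·3·20}·(+1)^3·(+1)^2 = +1.
v=5: a=5^1·(≡2), b=5^-1·(≡2) mod 5; (2|5)=-1, (2|5)=-1; (−1)^{1·-1·2}·(-1)^-1·(-1)^1 = +1.
v=3: a=3^-2·(≡1), b=3^4·(≡1) mod 3; (1|3)=+1, (1|3)=+1; (−1)^{-2·4·1}·(+1)^4·(+1)^-2 = +1.
v=7: a=7^1·(≡1), b=7^1·(≡1) mod 7; (1|7)=+1, (1|7)=+1; (−1)^{1·1·3}·(+1)^1·(+1)^1 = -1.
v=37: a=37^1·(≡30), b=37^1·(≡7) mod 37; (30|37)=+1, (7|37)=+1; (−1)^{1·1·18}·(+1)^1·(+1)^1 = +1.
v=17: a=17^1·(≡5), b=17^1·(≡4) mod 17; (5|17)=-1, (4|17)=+1; (−1)^{1·1·8}·(-1)^1·(+1)^1 = -1.
v=∞: 22015 > 0 and -902615 < 0  ⇒  (a,b)_∞ = +1.
|Ram(22015, -902615)| = 2, even; anisotropic at {7, 17}.

[7, 17]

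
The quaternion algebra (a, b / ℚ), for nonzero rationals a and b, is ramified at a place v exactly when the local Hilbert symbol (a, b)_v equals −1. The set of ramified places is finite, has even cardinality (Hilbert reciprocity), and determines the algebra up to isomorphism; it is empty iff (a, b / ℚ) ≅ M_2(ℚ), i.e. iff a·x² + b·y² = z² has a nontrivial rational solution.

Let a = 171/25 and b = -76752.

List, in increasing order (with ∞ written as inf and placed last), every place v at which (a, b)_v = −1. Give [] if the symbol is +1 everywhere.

[2, 13, 19, 41]

(a, b) ≡ (19, -533) mod (ℚ^×)²; places V = {2, 3, 5, 13, 19, 41, ∞}.
(a,b)_∞: sgn(19)=+, sgn(-533)=−, so +1.
(a,b)_2: α=0, β=4; u≡3, v≡3 (mod 8); ε(u)ε(v)=1·1, αω(v)=0·1, βω(u)=4·1; sum ≡ 1  ⇒  -1.
(a,b)_3: α=2, u≡1; β=2, v≡1 (mod 3); (1|3)=+1, (1|3)=+1; sign (−1)^0·+1^2·+1^2 = +1.
(a,b)_13: α=0, u≡11; β=1, v≡11 (mod 13); (11|13)=-1, (11|13)=-1; sign (−1)^0·-1^1·-1^0 = -1.
(a,b)_19: α=1, u≡11; β=0, v≡8 (mod 19); (11|19)=+1, (8|19)=-1; sign (−1)^0·+1^0·-1^1 = -1.
(a,b)_5: α=-2, u≡1; β=0, v≡3 (mod 5); (1|5)=+1, (3|5)=-1; sign (−1)^0·+1^0·-1^-2 = +1.
(a,b)_41: α=0, u≡38; β=1, v≡14 (mod 41); (38|41)=-1, (14|41)=-1; sign (−1)^0·-1^1·-1^0 = -1.
Ram(19, -533) = {2, 13, 19, 41}; no ℚ_2-point on the conic.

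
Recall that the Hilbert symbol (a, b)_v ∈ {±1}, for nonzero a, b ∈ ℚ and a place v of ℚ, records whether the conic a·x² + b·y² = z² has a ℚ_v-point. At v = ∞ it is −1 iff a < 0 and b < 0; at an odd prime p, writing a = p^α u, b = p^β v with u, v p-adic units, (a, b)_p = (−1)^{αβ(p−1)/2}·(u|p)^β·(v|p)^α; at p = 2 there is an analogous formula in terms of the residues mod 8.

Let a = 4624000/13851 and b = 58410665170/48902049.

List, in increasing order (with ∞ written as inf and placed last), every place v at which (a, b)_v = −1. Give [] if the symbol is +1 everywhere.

Mod squares: a ≡ 190, b ≡ 130. Check v ∈ {∞, 2, 3, 5, 7, 11, 13, 17, 19, 37, 41, 47}.
v=19: a=19^-1·(≡12), b=19^0·(≡5) mod 19; (12|19)=-1, (5|19)=+1; (−1)^{-1·0·9}·(-1)^0·(+1)^-1 = +1.
v=47: a=47^0·(≡37), b=47^2·(≡4) mod 47; (37|47)=+1, (4|47)=+1; (−1)^{0·2·23}·(+1)^2·(+1)^0 = +1.
v=∞: 190 > 0 and 130 > 0  ⇒  (a,b)_∞ = +1.
v=5: a=5^3·(≡2), b=5^1·(≡1) mod 5; (2|5)=-1, (1|5)=+1; (−1)^{3·1·2}·(-1)^1·(+1)^3 = -1.
v=17: a=17^2·(≡12), b=17^0·(≡5) mod 17; (12|17)=-1, (5|17)=-1; (−1)^{2·0·8}·(-1)^0·(-1)^2 = +1.
v=37: a=37^0·(≡17), b=37^-2·(≡19) mod 37; (17|37)=-1, (19|37)=-1; (−1)^{0·-2·18}·(-1)^-2·(-1)^0 = +1.
v=41: a=41^0·(≡3), b=41^2·(≡3) mod 41; (3|41)=-1, (3|41)=-1; (−1)^{0·2·20}·(-1)^2·(-1)^0 = +1.
v=7: a=7^0·(≡2), b=7^-2·(≡1) mod 7; (2|7)=+1, (1|7)=+1; (−1)^{0·-2·3}·(+1)^-2·(+1)^0 = +1.
v=11: a=11^0·(≡9), b=11^2·(≡4) mod 11; (9|11)=+1, (4|11)=+1; (−1)^{0·2·5}·(+1)^2·(+1)^0 = +1.
v=13: a=13^0·(≡5), b=13^1·(≡9) mod 13; (5|13)=-1, (9|13)=+1; (−1)^{0·1·6}·(-1)^1·(+1)^0 = -1.
v=2: v_2(a)=7, v_2(b)=1; units ≡ 7, 1 (mod 8); ε·ε+αω+βω = 1·0+7·0+1·0 ≡ 0  ⇒  (a,b)_2 = +1.
v=3: a=3^-6·(≡1), b=3^-6·(≡1) mod 3; (1|3)=+1, (1|3)=+1; (−1)^{-6·-6·1}·(+1)^-6·(+1)^-6 = +1.
(190, 130 / ℚ) ramifies at {5, 13}: a division algebra.

[5, 13]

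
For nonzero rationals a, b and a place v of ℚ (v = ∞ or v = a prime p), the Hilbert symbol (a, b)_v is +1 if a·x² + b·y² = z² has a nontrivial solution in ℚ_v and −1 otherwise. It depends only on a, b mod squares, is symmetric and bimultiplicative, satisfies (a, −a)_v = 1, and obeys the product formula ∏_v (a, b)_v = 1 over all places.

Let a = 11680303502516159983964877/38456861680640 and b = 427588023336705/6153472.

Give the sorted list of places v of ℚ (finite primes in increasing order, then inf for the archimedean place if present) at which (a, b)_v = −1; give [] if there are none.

(a, b) ≡ (23205, 285285) mod (ℚ^×)²; places V = {2, 3, 5, 7, 11, 13, 17, 19, 23, 37, 43, ∞}.
(a,b)_2: α=-10, β=-8; u≡5, v≡5 (mod 8); ε(u)ε(v)=0·0, αω(v)=-10·1, βω(u)=-8·1; sum ≡ 0  ⇒  +1.
(a,b)_5: α=-1, u≡4; β=1, v≡3 (mod 5); (4|5)=+1, (3|5)=-1; sign (−1)^0·+1^1·-1^-1 = -1.
(a,b)_11: α=2, u≡8; β=1, v≡6 (mod 11); (8|11)=-1, (6|11)=-1; sign (−1)^0·-1^1·-1^2 = -1.
(a,b)_17: α=7, u≡10; β=4, v≡13 (mod 17); (10|17)=-1, (13|17)=+1; sign (−1)^0·-1^4·+1^7 = +1.
(a,b)_13: α=-3, u≡1; β=-1, v≡10 (mod 13); (1|13)=+1, (10|13)=+1; sign (−1)^0·+1^-1·+1^-3 = +1.
(a,b)_37: α=2, u≡13; β=0, v≡22 (mod 37); (13|37)=-1, (22|37)=-1; sign (−1)^0·-1^0·-1^2 = +1.
(a,b)_19: α=2, u≡6; β=1, v≡11 (mod 19); (6|19)=+1, (11|19)=+1; sign (−1)^0·+1^1·+1^2 = +1.
(a,b)_43: α=-4, u≡37; β=-2, v≡31 (mod 43); (37|43)=-1, (31|43)=+1; sign (−1)^0·-1^-2·+1^-4 = +1.
(a,b)_∞: sgn(23205)=+, sgn(285285)=+, so +1.
(a,b)_3: α=5, u≡1; β=3, v≡1 (mod 3); (1|3)=+1, (1|3)=+1; sign (−1)^1·+1^3·+1^5 = -1.
(a,b)_7: α=1, u≡2; β=3, v≡1 (mod 7); (2|7)=+1, (1|7)=+1; sign (−1)^1·+1^3·+1^1 = -1.
(a,b)_23: α=4, u≡5; β=2, v≡16 (mod 23); (5|23)=-1, (16|23)=+1; sign (−1)^0·-1^2·+1^4 = +1.
Ram(23205, 285285) = {3, 5, 7, 11}; no ℚ_3-point on the conic.

[3, 5, 7, 11]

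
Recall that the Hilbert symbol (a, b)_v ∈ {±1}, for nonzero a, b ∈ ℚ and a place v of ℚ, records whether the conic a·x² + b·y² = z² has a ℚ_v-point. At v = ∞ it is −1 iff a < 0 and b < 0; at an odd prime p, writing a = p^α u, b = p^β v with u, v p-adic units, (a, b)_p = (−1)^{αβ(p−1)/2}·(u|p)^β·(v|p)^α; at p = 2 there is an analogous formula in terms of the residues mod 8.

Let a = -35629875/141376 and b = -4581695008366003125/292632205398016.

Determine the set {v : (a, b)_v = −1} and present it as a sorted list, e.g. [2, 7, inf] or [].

[17, inf]

Mod squares: a ≡ -1955, b ≡ -5. Check v ∈ {∞, 2, 3, 5, 11, 13, 17, 23, 31, 47}.
v=5: a=5^3·(≡1), b=5^5·(≡4) mod 5; (1|5)=+1, (4|5)=+1; (−1)^{3·5·2}·(+1)^5·(+1)^3 = +1.
v=2: v_2(a)=-6, v_2(b)=-12; units ≡ 5, 3 (mod 8); ε·ε+αω+βω = 0·1+-6·1+-12·1 ≡ 0  ⇒  (a,b)_2 = +1.
v=17: a=17^1·(≡1), b=17^2·(≡6) mod 17; (1|17)=+1, (6|17)=-1; (−1)^{1·2·8}·(+1)^2·(-1)^1 = -1.
v=∞: -1955 < 0 and -5 < 0  ⇒  (a,b)_∞ = -1.
v=11: a=11^0·(≡4), b=11^-4·(≡8) mod 11; (4|11)=+1, (8|11)=-1; (−1)^{0·-4·5}·(+1)^-4·(-1)^0 = +1.
v=13: a=13^0·(≡5), b=13^2·(≡5) mod 13; (5|13)=-1, (5|13)=-1; (−1)^{0·2·6}·(-1)^2·(-1)^0 = +1.
v=47: a=47^-2·(≡43), b=47^-4·(≡8) mod 47; (43|47)=-1, (8|47)=+1; (−1)^{-2·-4·23}·(-1)^-4·(+1)^-2 = +1.
v=31: a=31^0·(≡12), b=31^2·(≡15) mod 31; (12|31)=-1, (15|31)=-1; (−1)^{0·2·15}·(-1)^2·(-1)^0 = +1.
v=3: a=3^6·(≡1), b=3^10·(≡1) mod 3; (1|3)=+1, (1|3)=+1; (−1)^{6·10·1}·(+1)^10·(+1)^6 = +1.
v=23: a=23^1·(≡15), b=23^2·(≡3) mod 23; (15|23)=-1, (3|23)=+1; (−1)^{1·2·11}·(-1)^2·(+1)^1 = +1.
(-1955, -5 / ℚ) ramifies at {17, ∞}: a division algebra.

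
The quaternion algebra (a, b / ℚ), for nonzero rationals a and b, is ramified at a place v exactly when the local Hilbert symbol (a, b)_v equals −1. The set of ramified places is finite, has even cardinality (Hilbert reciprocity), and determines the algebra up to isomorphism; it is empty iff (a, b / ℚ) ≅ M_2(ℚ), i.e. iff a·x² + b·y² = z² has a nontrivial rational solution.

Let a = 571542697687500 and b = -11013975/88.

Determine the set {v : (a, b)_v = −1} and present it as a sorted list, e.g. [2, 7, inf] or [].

(a, b) ≡ (187, -2442) mod (ℚ^×)²; places V = {2, 3, 5, 7, 11, 17, 37, ∞}.
(a,b)_5: α=6, u≡2; β=2, v≡2 (mod 5); (2|5)=-1, (2|5)=-1; sign (−1)^0·-1^2·-1^6 = +1.
(a,b)_37: α=2, u≡2; β=1, v≡31 (mod 37); (2|37)=-1, (31|37)=-1; sign (−1)^0·-1^1·-1^2 = -1.
(a,b)_2: α=2, β=-3; u≡3, v≡3 (mod 8); ε(u)ε(v)=1·1, αω(v)=2·1, βω(u)=-3·1; sum ≡ 0  ⇒  +1.
(a,b)_11: α=1, u≡2; β=-1, v≡9 (mod 11); (2|11)=-1, (9|11)=+1; sign (−1)^1·-1^-1·+1^1 = +1.
(a,b)_17: α=1, u≡6; β=0, v≡12 (mod 17); (6|17)=-1, (12|17)=-1; sign (−1)^0·-1^0·-1^1 = -1.
(a,b)_∞: sgn(187)=+, sgn(-2442)=−, so +1.
(a,b)_7: α=2, u≡3; β=2, v≡4 (mod 7); (3|7)=-1, (4|7)=+1; sign (−1)^0·-1^2·+1^2 = +1.
(a,b)_3: α=6, u≡1; β=5, v≡2 (mod 3); (1|3)=+1, (2|3)=-1; sign (−1)^0·+1^5·-1^6 = +1.
|Ram(187, -2442)| = 2, even; anisotropic at {17, 37}.

[17, 37]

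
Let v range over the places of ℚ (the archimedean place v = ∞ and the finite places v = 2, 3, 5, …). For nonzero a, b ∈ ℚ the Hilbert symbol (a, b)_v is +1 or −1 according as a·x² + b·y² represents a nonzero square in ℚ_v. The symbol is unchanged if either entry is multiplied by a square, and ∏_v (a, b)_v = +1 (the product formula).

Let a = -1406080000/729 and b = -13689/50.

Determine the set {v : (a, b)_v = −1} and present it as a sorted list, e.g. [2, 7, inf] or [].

(a, b) ≡ (-13, -2) mod (ℚ^×)²; places V = {2, 3, 5, 13, ∞}.
(a,b)_5: α=4, u≡3; β=-2, v≡3 (mod 5); (3|5)=-1, (3|5)=-1; sign (−1)^0·-1^-2·-1^4 = +1.
(a,b)_2: α=10, β=-1; u≡3, v≡7 (mod 8); ε(u)ε(v)=1·1, αω(v)=10·0, βω(u)=-1·1; sum ≡ 0  ⇒  +1.
(a,b)_3: α=-6, u≡2; β=4, v≡1 (mod 3); (2|3)=-1, (1|3)=+1; sign (−1)^0·-1^4·+1^-6 = +1.
(a,b)_13: α=3, u≡3; β=2, v≡8 (mod 13); (3|13)=+1, (8|13)=-1; sign (−1)^0·+1^2·-1^3 = -1.
(a,b)_∞: sgn(-13)=−, sgn(-2)=−, so -1.
(-13, -2 / ℚ) ramifies at {13, ∞}: a division algebra.

[13, inf]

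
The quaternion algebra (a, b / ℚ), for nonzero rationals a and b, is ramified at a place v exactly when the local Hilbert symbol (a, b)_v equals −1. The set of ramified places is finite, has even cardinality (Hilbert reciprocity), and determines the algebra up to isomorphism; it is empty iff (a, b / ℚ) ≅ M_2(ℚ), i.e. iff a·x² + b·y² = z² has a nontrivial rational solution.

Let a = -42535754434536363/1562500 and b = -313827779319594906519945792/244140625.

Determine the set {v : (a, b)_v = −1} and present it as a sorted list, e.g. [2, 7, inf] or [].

Mod squares: a ≡ -20387, b ≡ -162393. Check v ∈ {∞, 2, 3, 5, 7, 11, 13, 19, 29, 37}.
v=37: a=37^3·(≡1), b=37^5·(≡8) mod 37; (1|37)=+1, (8|37)=-1; (−1)^{3·5·18}·(+1)^5·(-1)^3 = -1.
v=7: a=7^2·(≡4), b=7^3·(≡6) mod 7; (4|7)=+1, (6|7)=-1; (−1)^{2·3·3}·(+1)^3·(-1)^2 = +1.
v=5: a=5^-8·(≡3), b=5^-12·(≡3) mod 5; (3|5)=-1, (3|5)=-1; (−1)^{-8·-12·2}·(-1)^-12·(-1)^-8 = +1.
v=11: a=11^2·(≡2), b=11^1·(≡7) mod 11; (2|11)=-1, (7|11)=-1; (−1)^{2·1·5}·(-1)^1·(-1)^2 = -1.
v=∞: -20387 < 0 and -162393 < 0  ⇒  (a,b)_∞ = -1.
v=19: a=19^1·(≡13), b=19^1·(≡18) mod 19; (13|19)=-1, (18|19)=-1; (−1)^{1·1·9}·(-1)^1·(-1)^1 = -1.
v=13: a=13^4·(≡12), b=13^6·(≡1) mod 13; (12|13)=+1, (1|13)=+1; (−1)^{4·6·6}·(+1)^6·(+1)^4 = +1.
v=29: a=29^1·(≡9), b=29^2·(≡4) mod 29; (9|29)=+1, (4|29)=+1; (−1)^{1·2·14}·(+1)^2·(+1)^1 = +1.
v=3: a=3^2·(≡1), b=3^5·(≡1) mod 3; (1|3)=+1, (1|3)=+1; (−1)^{2·5·1}·(+1)^5·(+1)^2 = +1.
v=2: v_2(a)=-2, v_2(b)=6; units ≡ 5, 7 (mod 8); ε·ε+αω+βω = 0·1+-2·0+6·1 ≡ 0  ⇒  (a,b)_2 = +1.
|Ram(-20387, -162393)| = 4, even; anisotropic at {11, 19, 37, ∞}.

[11, 19, 37, inf]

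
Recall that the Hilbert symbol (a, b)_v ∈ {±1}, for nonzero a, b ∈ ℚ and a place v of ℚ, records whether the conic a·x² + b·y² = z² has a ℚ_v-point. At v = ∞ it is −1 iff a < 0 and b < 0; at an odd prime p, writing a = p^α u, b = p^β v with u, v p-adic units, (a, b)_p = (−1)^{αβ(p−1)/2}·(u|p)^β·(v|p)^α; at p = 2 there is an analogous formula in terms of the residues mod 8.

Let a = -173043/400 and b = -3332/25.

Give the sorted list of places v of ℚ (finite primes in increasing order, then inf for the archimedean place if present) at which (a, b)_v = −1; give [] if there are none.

[29, inf]

(a, b) ≡ (-19227, -17) mod (ℚ^×)²; places V = {2, 3, 5, 7, 13, 17, 29, ∞}.
(a,b)_29: α=1, u≡23; β=0, v≡21 (mod 29); (23|29)=+1, (21|29)=-1; sign (−1)^0·+1^0·-1^1 = -1.
(a,b)_2: α=-4, β=2; u≡5, v≡7 (mod 8); ε(u)ε(v)=0·1, αω(v)=-4·0, βω(u)=2·1; sum ≡ 0  ⇒  +1.
(a,b)_5: α=-2, u≡2; β=-2, v≡3 (mod 5); (2|5)=-1, (3|5)=-1; sign (−1)^0·-1^-2·-1^-2 = +1.
(a,b)_7: α=0, u≡4; β=2, v≡4 (mod 7); (4|7)=+1, (4|7)=+1; sign (−1)^0·+1^2·+1^0 = +1.
(a,b)_∞: sgn(-19227)=−, sgn(-17)=−, so -1.
(a,b)_13: α=1, u≡4; β=0, v≡4 (mod 13); (4|13)=+1, (4|13)=+1; sign (−1)^0·+1^0·+1^1 = +1.
(a,b)_17: α=1, u≡8; β=1, v≡1 (mod 17); (8|17)=+1, (1|17)=+1; sign (−1)^0·+1^1·+1^1 = +1.
(a,b)_3: α=3, u≡2; β=0, v≡1 (mod 3); (2|3)=-1, (1|3)=+1; sign (−1)^0·-1^0·+1^3 = +1.
(-19227, -17 / ℚ) ramifies at {29, ∞}: a division algebra.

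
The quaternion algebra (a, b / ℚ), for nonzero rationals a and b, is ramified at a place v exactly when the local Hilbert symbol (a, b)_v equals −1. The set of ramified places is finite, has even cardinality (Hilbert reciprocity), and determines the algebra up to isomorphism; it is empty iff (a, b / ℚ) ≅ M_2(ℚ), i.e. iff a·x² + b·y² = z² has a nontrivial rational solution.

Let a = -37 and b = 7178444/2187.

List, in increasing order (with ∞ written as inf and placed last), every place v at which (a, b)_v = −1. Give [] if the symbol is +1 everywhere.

Mod squares: a ≡ -37, b ≡ 31857. Check v ∈ {∞, 2, 3, 7, 13, 37, 41}.
v=41: a=41^0·(≡4), b=41^1·(≡1) mod 41; (4|41)=+1, (1|41)=+1; (−1)^{0·1·20}·(+1)^1·(+1)^0 = +1.
v=∞: -37 < 0 and 31857 > 0  ⇒  (a,b)_∞ = +1.
v=3: a=3^0·(≡2), b=3^-7·(≡2) mod 3; (2|3)=-1, (2|3)=-1; (−1)^{0·-7·1}·(-1)^-7·(-1)^0 = -1.
v=2: v_2(a)=0, v_2(b)=2; units ≡ 3, 1 (mod 8); ε·ε+αω+βω = 1·0+0·0+2·1 ≡ 0  ⇒  (a,b)_2 = +1.
v=7: a=7^0·(≡5), b=7^1·(≡2) mod 7; (5|7)=-1, (2|7)=+1; (−1)^{0·1·3}·(-1)^1·(+1)^0 = -1.
v=37: a=37^1·(≡36), b=37^1·(≡33) mod 37; (36|37)=+1, (33|37)=+1; (−1)^{1·1·18}·(+1)^1·(+1)^1 = +1.
v=13: a=13^0·(≡2), b=13^2·(≡6) mod 13; (2|13)=-1, (6|13)=-1; (−1)^{0·2·6}·(-1)^2·(-1)^0 = +1.
|Ram(-37, 31857)| = 2, even; anisotropic at {3, 7}.

[3, 7]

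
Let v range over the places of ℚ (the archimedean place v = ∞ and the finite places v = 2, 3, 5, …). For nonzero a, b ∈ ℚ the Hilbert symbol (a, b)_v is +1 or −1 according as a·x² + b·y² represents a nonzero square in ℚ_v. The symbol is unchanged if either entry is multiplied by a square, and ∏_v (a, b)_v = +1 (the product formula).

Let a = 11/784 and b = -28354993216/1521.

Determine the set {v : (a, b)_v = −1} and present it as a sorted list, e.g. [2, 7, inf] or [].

[2, 11, 23, 47]

Mod squares: a ≡ 11, b ≡ -443046769. Check v ∈ {∞, 2, 3, 7, 11, 13, 19, 23, 37, 47, 53}.
v=23: a=23^0·(≡17), b=23^1·(≡20) mod 23; (17|23)=-1, (20|23)=-1; (−1)^{0·1·11}·(-1)^1·(-1)^0 = -1.
v=3: a=3^0·(≡2), b=3^-2·(≡2) mod 3; (2|3)=-1, (2|3)=-1; (−1)^{0·-2·1}·(-1)^-2·(-1)^0 = +1.
v=47: a=47^0·(≡40), b=47^1·(≡28) mod 47; (40|47)=-1, (28|47)=+1; (−1)^{0·1·23}·(-1)^1·(+1)^0 = -1.
v=37: a=37^0·(≡28), b=37^1·(≡21) mod 37; (28|37)=+1, (21|37)=+1; (−1)^{0·1·18}·(+1)^1·(+1)^0 = +1.
v=∞: 11 > 0 and -443046769 < 0  ⇒  (a,b)_∞ = +1.
v=2: v_2(a)=-4, v_2(b)=6; units ≡ 3, 7 (mod 8); ε·ε+αω+βω = 1·1+-4·0+6·1 ≡ 1  ⇒  (a,b)_2 = -1.
v=53: a=53^0·(≡52), b=53^1·(≡4) mod 53; (52|53)=+1, (4|53)=+1; (−1)^{0·1·26}·(+1)^1·(+1)^0 = +1.
v=13: a=13^0·(≡6), b=13^-2·(≡1) mod 13; (6|13)=-1, (1|13)=+1; (−1)^{0·-2·6}·(-1)^-2·(+1)^0 = +1.
v=19: a=19^0·(≡6), b=19^1·(≡8) mod 19; (6|19)=+1, (8|19)=-1; (−1)^{0·1·9}·(+1)^1·(-1)^0 = +1.
v=11: a=11^1·(≡4), b=11^1·(≡4) mod 11; (4|11)=+1, (4|11)=+1; (−1)^{1·1·5}·(+1)^1·(+1)^1 = -1.
v=7: a=7^-2·(≡2), b=7^0·(≡5) mod 7; (2|7)=+1, (5|7)=-1; (−1)^{-2·0·3}·(+1)^0·(-1)^-2 = +1.
(11, -443046769 / ℚ) ramifies at {2, 11, 23, 47}: a division algebra.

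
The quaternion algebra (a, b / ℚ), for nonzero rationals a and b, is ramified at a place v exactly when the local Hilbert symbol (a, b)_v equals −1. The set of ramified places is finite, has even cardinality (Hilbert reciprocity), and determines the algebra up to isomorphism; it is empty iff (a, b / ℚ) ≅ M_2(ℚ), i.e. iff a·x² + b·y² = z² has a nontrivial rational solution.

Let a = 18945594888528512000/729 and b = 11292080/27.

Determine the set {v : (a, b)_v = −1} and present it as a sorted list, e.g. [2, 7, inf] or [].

Mod squares: a ≡ 37145, b ≡ 5865. Check v ∈ {∞, 2, 3, 5, 17, 19, 23}.
v=2: v_2(a)=10, v_2(b)=4; units ≡ 1, 1 (mod 8); ε·ε+αω+βω = 0·0+10·0+4·0 ≡ 0  ⇒  (a,b)_2 = +1.
v=5: a=5^3·(≡4), b=5^1·(≡3) mod 5; (4|5)=+1, (3|5)=-1; (−1)^{3·1·2}·(+1)^1·(-1)^3 = -1.
v=23: a=23^3·(≡5), b=23^1·(≡12) mod 23; (5|23)=-1, (12|23)=+1; (−1)^{3·1·11}·(-1)^1·(+1)^3 = +1.
v=3: a=3^-6·(≡2), b=3^-3·(≡2) mod 3; (2|3)=-1, (2|3)=-1; (−1)^{-6·-3·1}·(-1)^-3·(-1)^-6 = -1.
v=19: a=19^5·(≡5), b=19^2·(≡15) mod 19; (5|19)=+1, (15|19)=-1; (−1)^{5·2·9}·(+1)^2·(-1)^5 = -1.
v=∞: 37145 > 0 and 5865 > 0  ⇒  (a,b)_∞ = +1.
v=17: a=17^3·(≡16), b=17^1·(≡5) mod 17; (16|17)=+1, (5|17)=-1; (−1)^{3·1·8}·(+1)^1·(-1)^3 = -1.
Ram(37145, 5865) = {3, 5, 17, 19}; no ℚ_3-point on the conic.

[3, 5, 17, 19]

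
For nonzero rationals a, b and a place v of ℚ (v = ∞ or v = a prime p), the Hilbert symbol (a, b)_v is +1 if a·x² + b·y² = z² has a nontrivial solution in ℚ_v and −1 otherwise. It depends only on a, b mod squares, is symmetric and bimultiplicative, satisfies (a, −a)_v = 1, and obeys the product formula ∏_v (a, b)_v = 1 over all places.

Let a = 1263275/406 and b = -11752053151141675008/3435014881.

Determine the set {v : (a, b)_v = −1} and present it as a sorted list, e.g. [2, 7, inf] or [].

[2, 23]

Mod squares: a ≡ 121394, b ≡ -13. Check v ∈ {∞, 2, 3, 5, 7, 13, 23, 29, 43, 47}.
v=3: a=3^0·(≡2), b=3^2·(≡2) mod 3; (2|3)=-1, (2|3)=-1; (−1)^{0·2·1}·(-1)^2·(-1)^0 = +1.
v=13: a=13^3·(≡1), b=13^7·(≡4) mod 13; (1|13)=+1, (4|13)=+1; (−1)^{3·7·6}·(+1)^7·(+1)^3 = +1.
v=∞: 121394 > 0 and -13 < 0  ⇒  (a,b)_∞ = +1.
v=43: a=43^0·(≡26), b=43^-2·(≡19) mod 43; (26|43)=-1, (19|43)=-1; (−1)^{0·-2·21}·(-1)^-2·(-1)^0 = +1.
v=5: a=5^2·(≡1), b=5^0·(≡2) mod 5; (1|5)=+1, (2|5)=-1; (−1)^{2·0·2}·(+1)^0·(-1)^2 = +1.
v=23: a=23^1·(≡20), b=23^2·(≡5) mod 23; (20|23)=-1, (5|23)=-1; (−1)^{1·2·11}·(-1)^2·(-1)^1 = -1.
v=29: a=29^-1·(≡17), b=29^-2·(≡24) mod 29; (17|29)=-1, (24|29)=+1; (−1)^{-1·-2·14}·(-1)^-2·(+1)^-1 = +1.
v=7: a=7^-1·(≡3), b=7^4·(≡1) mod 7; (3|7)=-1, (1|7)=+1; (−1)^{-1·4·3}·(-1)^4·(+1)^-1 = +1.
v=2: v_2(a)=-1, v_2(b)=14; units ≡ 1, 3 (mod 8); ε·ε+αω+βω = 0·1+-1·1+14·0 ≡ 1  ⇒  (a,b)_2 = -1.
v=47: a=47^0·(≡5), b=47^-2·(≡3) mod 47; (5|47)=-1, (3|47)=+1; (−1)^{0·-2·23}·(-1)^-2·(+1)^0 = +1.
(121394, -13 / ℚ) ramifies at {2, 23}: a division algebra.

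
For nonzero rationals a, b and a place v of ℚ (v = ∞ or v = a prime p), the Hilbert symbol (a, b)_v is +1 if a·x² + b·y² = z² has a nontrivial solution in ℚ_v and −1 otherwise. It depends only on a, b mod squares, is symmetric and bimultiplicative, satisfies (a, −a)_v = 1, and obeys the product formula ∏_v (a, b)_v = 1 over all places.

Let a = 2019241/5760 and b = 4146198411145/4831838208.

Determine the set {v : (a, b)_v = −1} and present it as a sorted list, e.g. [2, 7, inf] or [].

(a, b) ≡ (10, 290) mod (ℚ^×)²; places V = {2, 3, 5, 7, 17, 29, ∞}.
(a,b)_2: α=-7, β=-29; u≡5, v≡1 (mod 8); ε(u)ε(v)=0·0, αω(v)=-7·0, βω(u)=-29·1; sum ≡ 1  ⇒  -1.
(a,b)_7: α=4, u≡6; β=6, v≡3 (mod 7); (6|7)=-1, (3|7)=-1; sign (−1)^0·-1^6·-1^4 = +1.
(a,b)_17: α=0, u≡12; β=2, v≡15 (mod 17); (12|17)=-1, (15|17)=+1; sign (−1)^0·-1^2·+1^0 = +1.
(a,b)_∞: sgn(10)=+, sgn(290)=+, so +1.
(a,b)_29: α=2, u≡19; β=3, v≡14 (mod 29); (19|29)=-1, (14|29)=-1; sign (−1)^0·-1^3·-1^2 = -1.
(a,b)_5: α=-1, u≡3; β=1, v≡3 (mod 5); (3|5)=-1, (3|5)=-1; sign (−1)^0·-1^1·-1^-1 = +1.
(a,b)_3: α=-2, u≡1; β=-2, v≡2 (mod 3); (1|3)=+1, (2|3)=-1; sign (−1)^0·+1^-2·-1^-2 = +1.
(10, 290 / ℚ) ramifies at {2, 29}: a division algebra.

[2, 29]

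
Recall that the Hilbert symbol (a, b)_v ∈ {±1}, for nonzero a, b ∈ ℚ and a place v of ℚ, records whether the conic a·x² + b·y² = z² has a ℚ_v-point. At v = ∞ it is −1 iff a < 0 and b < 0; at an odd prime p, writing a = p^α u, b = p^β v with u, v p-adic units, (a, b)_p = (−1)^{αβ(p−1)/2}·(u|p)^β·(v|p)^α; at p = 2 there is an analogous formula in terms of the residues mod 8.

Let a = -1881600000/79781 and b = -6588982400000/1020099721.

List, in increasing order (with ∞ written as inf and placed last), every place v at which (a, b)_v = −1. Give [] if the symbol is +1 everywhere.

[7, 11, 17, inf]

(a, b) ≡ (-3315, -85085) mod (ℚ^×)²; places V = {2, 3, 5, 7, 11, 13, 17, 19, 41, ∞}.
(a,b)_3: α=1, u≡2; β=0, v≡1 (mod 3); (2|3)=-1, (1|3)=+1; sign (−1)^0·-1^0·+1^1 = +1.
(a,b)_5: α=5, u≡3; β=5, v≡2 (mod 5); (3|5)=-1, (2|5)=-1; sign (−1)^0·-1^5·-1^5 = +1.
(a,b)_2: α=12, β=10; u≡5, v≡3 (mod 8); ε(u)ε(v)=0·1, αω(v)=12·1, βω(u)=10·1; sum ≡ 0  ⇒  +1.
(a,b)_17: α=-1, u≡1; β=1, v≡14 (mod 17); (1|17)=+1, (14|17)=-1; sign (−1)^0·+1^1·-1^-1 = -1.
(a,b)_13: α=-1, u≡6; β=1, v≡5 (mod 13); (6|13)=-1, (5|13)=-1; sign (−1)^0·-1^1·-1^-1 = +1.
(a,b)_7: α=2, u≡6; β=1, v≡1 (mod 7); (6|7)=-1, (1|7)=+1; sign (−1)^0·-1^1·+1^2 = -1.
(a,b)_11: α=0, u≡8; β=3, v≡5 (mod 11); (8|11)=-1, (5|11)=+1; sign (−1)^0·-1^3·+1^0 = -1.
(a,b)_19: α=-2, u≡8; β=-2, v≡6 (mod 19); (8|19)=-1, (6|19)=+1; sign (−1)^0·-1^-2·+1^-2 = +1.
(a,b)_41: α=0, u≡24; β=-4, v≡25 (mod 41); (24|41)=-1, (25|41)=+1; sign (−1)^0·-1^-4·+1^0 = +1.
(a,b)_∞: sgn(-3315)=−, sgn(-85085)=−, so -1.
Ram(-3315, -85085) = {7, 11, 17, ∞}; no ℚ_7-point on the conic.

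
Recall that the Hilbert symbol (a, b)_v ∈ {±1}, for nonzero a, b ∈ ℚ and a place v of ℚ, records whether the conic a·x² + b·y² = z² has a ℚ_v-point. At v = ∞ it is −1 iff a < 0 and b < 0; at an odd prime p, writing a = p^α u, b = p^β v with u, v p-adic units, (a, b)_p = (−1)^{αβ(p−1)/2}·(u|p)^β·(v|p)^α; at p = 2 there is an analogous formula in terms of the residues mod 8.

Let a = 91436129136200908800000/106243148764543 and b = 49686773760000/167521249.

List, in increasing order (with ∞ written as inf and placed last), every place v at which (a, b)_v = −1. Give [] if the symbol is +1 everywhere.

Mod squares: a ≡ 210, b ≡ 26. Check v ∈ {∞, 2, 3, 5, 7, 13, 43}.
v=5: a=5^5·(≡2), b=5^4·(≡4) mod 5; (2|5)=-1, (4|5)=+1; (−1)^{5·4·2}·(-1)^4·(+1)^5 = +1.
v=3: a=3^9·(≡1), b=3^6·(≡2) mod 3; (1|3)=+1, (2|3)=-1; (−1)^{9·6·1}·(+1)^6·(-1)^9 = -1.
v=7: a=7^-5·(≡1), b=7^-2·(≡6) mod 7; (1|7)=+1, (6|7)=-1; (−1)^{-5·-2·3}·(+1)^-2·(-1)^-5 = -1.
v=2: v_2(a)=43, v_2(b)=23; units ≡ 1, 5 (mod 8); ε·ε+αω+βω = 0·0+43·1+23·0 ≡ 1  ⇒  (a,b)_2 = -1.
v=43: a=43^-6·(≡25), b=43^-4·(≡26) mod 43; (25|43)=+1, (26|43)=-1; (−1)^{-6·-4·21}·(+1)^-4·(-1)^-6 = +1.
v=∞: 210 > 0 and 26 > 0  ⇒  (a,b)_∞ = +1.
v=13: a=13^2·(≡5), b=13^1·(≡6) mod 13; (5|13)=-1, (6|13)=-1; (−1)^{2·1·6}·(-1)^1·(-1)^2 = -1.
|Ram(210, 26)| = 4, even; anisotropic at {2, 3, 7, 13}.

[2, 3, 7, 13]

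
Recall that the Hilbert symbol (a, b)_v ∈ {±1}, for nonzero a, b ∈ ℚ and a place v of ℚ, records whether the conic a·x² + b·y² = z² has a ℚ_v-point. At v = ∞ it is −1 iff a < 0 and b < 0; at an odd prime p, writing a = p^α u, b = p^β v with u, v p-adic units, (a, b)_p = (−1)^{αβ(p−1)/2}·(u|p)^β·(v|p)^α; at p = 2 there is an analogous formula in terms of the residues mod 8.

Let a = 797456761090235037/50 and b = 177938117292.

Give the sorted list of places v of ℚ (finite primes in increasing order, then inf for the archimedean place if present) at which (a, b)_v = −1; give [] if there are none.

(a, b) ≡ (206074, 3) mod (ℚ^×)²; places V = {2, 3, 5, 11, 13, 17, 19, 29, ∞}.
(a,b)_13: α=0, u≡7; β=2, v≡3 (mod 13); (7|13)=-1, (3|13)=+1; sign (−1)^0·-1^2·+1^0 = +1.
(a,b)_3: α=6, u≡1; β=1, v≡1 (mod 3); (1|3)=+1, (1|3)=+1; sign (−1)^0·+1^1·+1^6 = +1.
(a,b)_∞: sgn(206074)=+, sgn(3)=+, so +1.
(a,b)_19: α=3, u≡1; β=2, v≡14 (mod 19); (1|19)=+1, (14|19)=-1; sign (−1)^0·+1^2·-1^3 = -1.
(a,b)_11: α=3, u≡9; β=0, v≡1 (mod 11); (9|11)=+1, (1|11)=+1; sign (−1)^0·+1^0·+1^3 = +1.
(a,b)_29: α=3, u≡9; β=2, v≡26 (mod 29); (9|29)=+1, (26|29)=-1; sign (−1)^0·+1^2·-1^3 = -1.
(a,b)_2: α=-1, β=2; u≡5, v≡3 (mod 8); ε(u)ε(v)=0·1, αω(v)=-1·1, βω(u)=2·1; sum ≡ 1  ⇒  -1.
(a,b)_17: α=3, u≡13; β=2, v≡7 (mod 17); (13|17)=+1, (7|17)=-1; sign (−1)^0·+1^2·-1^3 = -1.
(a,b)_5: α=-2, u≡1; β=0, v≡2 (mod 5); (1|5)=+1, (2|5)=-1; sign (−1)^0·+1^0·-1^-2 = +1.
Ram(206074, 3) = {2, 17, 19, 29}; no ℚ_2-point on the conic.

[2, 17, 19, 29]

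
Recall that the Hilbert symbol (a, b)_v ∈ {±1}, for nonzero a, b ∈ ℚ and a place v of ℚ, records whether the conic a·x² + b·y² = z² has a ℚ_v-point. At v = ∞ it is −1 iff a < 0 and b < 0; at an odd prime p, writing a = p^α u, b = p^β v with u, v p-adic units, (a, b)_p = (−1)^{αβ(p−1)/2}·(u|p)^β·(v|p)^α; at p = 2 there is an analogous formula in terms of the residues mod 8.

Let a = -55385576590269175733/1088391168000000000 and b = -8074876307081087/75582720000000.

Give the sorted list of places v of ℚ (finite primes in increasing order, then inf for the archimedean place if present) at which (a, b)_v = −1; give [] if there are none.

Mod squares: a ≡ -118465, b ≡ -6235. Check v ∈ {∞, 2, 3, 5, 7, 19, 29, 43, 53}.
v=29: a=29^1·(≡9), b=29^1·(≡27) mod 29; (9|29)=+1, (27|29)=-1; (−1)^{1·1·14}·(+1)^1·(-1)^1 = -1.
v=5: a=5^-9·(≡2), b=5^-7·(≡3) mod 5; (2|5)=-1, (3|5)=-1; (−1)^{-9·-7·2}·(-1)^-7·(-1)^-9 = +1.
v=2: v_2(a)=-20, v_2(b)=-14; units ≡ 7, 5 (mod 8); ε·ε+αω+βω = 1·0+-20·1+-14·0 ≡ 0  ⇒  (a,b)_2 = +1.
v=43: a=43^1·(≡25), b=43^1·(≡8) mod 43; (25|43)=+1, (8|43)=-1; (−1)^{1·1·21}·(+1)^1·(-1)^1 = +1.
v=53: a=53^2·(≡28), b=53^2·(≡23) mod 53; (28|53)=+1, (23|53)=-1; (−1)^{2·2·26}·(+1)^2·(-1)^2 = +1.
v=19: a=19^9·(≡9), b=19^6·(≡1) mod 19; (9|19)=+1, (1|19)=+1; (−1)^{9·6·9}·(+1)^6·(+1)^9 = +1.
v=3: a=3^-12·(≡2), b=3^-10·(≡2) mod 3; (2|3)=-1, (2|3)=-1; (−1)^{-12·-10·1}·(-1)^-10·(-1)^-12 = +1.
v=∞: -118465 < 0 and -6235 < 0  ⇒  (a,b)_∞ = -1.
v=7: a=7^2·(≡3), b=7^2·(≡4) mod 7; (3|7)=-1, (4|7)=+1; (−1)^{2·2·3}·(-1)^2·(+1)^2 = +1.
Ram(-118465, -6235) = {29, ∞}; no ℚ_29-point on the conic.

[29, inf]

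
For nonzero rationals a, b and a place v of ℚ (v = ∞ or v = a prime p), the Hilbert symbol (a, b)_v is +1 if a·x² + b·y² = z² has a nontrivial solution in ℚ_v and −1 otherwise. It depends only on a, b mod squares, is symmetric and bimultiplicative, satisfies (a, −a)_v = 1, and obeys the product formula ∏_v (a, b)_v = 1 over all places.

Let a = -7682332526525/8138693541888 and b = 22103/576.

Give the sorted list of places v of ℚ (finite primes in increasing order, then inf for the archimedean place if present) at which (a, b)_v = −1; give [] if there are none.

(a, b) ≡ (-4403, 23) mod (ℚ^×)²; places V = {2, 3, 5, 7, 13, 17, 23, 31, 37, ∞}.
(a,b)_31: α=4, u≡11; β=2, v≡3 (mod 31); (11|31)=-1, (3|31)=-1; sign (−1)^0·-1^2·-1^4 = +1.
(a,b)_37: α=1, u≡19; β=0, v≡13 (mod 37); (19|37)=-1, (13|37)=-1; sign (−1)^0·-1^0·-1^1 = -1.
(a,b)_∞: sgn(-4403)=−, sgn(23)=+, so +1.
(a,b)_5: α=2, u≡3; β=0, v≡3 (mod 5); (3|5)=-1, (3|5)=-1; sign (−1)^0·-1^0·-1^2 = +1.
(a,b)_23: α=2, u≡4; β=1, v≡18 (mod 23); (4|23)=+1, (18|23)=+1; sign (−1)^0·+1^1·+1^2 = +1.
(a,b)_2: α=-20, β=-6; u≡5, v≡7 (mod 8); ε(u)ε(v)=0·1, αω(v)=-20·0, βω(u)=-6·1; sum ≡ 0  ⇒  +1.
(a,b)_7: α=-1, u≡1; β=0, v≡2 (mod 7); (1|7)=+1, (2|7)=+1; sign (−1)^0·+1^0·+1^-1 = +1.
(a,b)_13: α=-2, u≡4; β=0, v≡4 (mod 13); (4|13)=+1, (4|13)=+1; sign (−1)^0·+1^0·+1^-2 = +1.
(a,b)_3: α=-8, u≡1; β=-2, v≡2 (mod 3); (1|3)=+1, (2|3)=-1; sign (−1)^0·+1^-2·-1^-8 = +1.
(a,b)_17: α=1, u≡9; β=0, v≡7 (mod 17); (9|17)=+1, (7|17)=-1; sign (−1)^0·+1^0·-1^1 = -1.
Ram(-4403, 23) = {17, 37}; no ℚ_17-point on the conic.

[17, 37]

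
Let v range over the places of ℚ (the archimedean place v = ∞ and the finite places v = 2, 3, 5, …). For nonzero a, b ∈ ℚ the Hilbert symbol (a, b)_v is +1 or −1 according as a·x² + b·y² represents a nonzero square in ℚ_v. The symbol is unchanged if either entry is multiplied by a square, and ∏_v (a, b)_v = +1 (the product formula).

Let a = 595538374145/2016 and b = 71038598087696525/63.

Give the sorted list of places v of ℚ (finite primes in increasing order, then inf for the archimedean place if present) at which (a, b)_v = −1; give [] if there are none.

Mod squares: a ≡ 424270, b ≡ 2387. Check v ∈ {∞, 2, 3, 5, 7, 11, 13, 19, 29, 31}.
v=13: a=13^2·(≡5), b=13^4·(≡8) mod 13; (5|13)=-1, (8|13)=-1; (−1)^{2·4·6}·(-1)^4·(-1)^2 = +1.
v=2: v_2(a)=-5, v_2(b)=0; units ≡ 7, 3 (mod 8); ε·ε+αω+βω = 1·1+-5·1+0·0 ≡ 0  ⇒  (a,b)_2 = +1.
v=7: a=7^-1·(≡1), b=7^-1·(≡3) mod 7; (1|7)=+1, (3|7)=-1; (−1)^{-1·-1·3}·(+1)^-1·(-1)^-1 = +1.
v=11: a=11^3·(≡1), b=11^1·(≡7) mod 11; (1|11)=+1, (7|11)=-1; (−1)^{3·1·5}·(+1)^1·(-1)^3 = +1.
v=29: a=29^1·(≡3), b=29^2·(≡1) mod 29; (3|29)=-1, (1|29)=+1; (−1)^{1·2·14}·(-1)^2·(+1)^1 = +1.
v=31: a=31^2·(≡19), b=31^3·(≡24) mod 31; (19|31)=+1, (24|31)=-1; (−1)^{2·3·15}·(+1)^3·(-1)^2 = +1.
v=5: a=5^1·(≡4), b=5^2·(≡2) mod 5; (4|5)=+1, (2|5)=-1; (−1)^{1·2·2}·(+1)^2·(-1)^1 = -1.
v=3: a=3^-2·(≡1), b=3^-2·(≡2) mod 3; (1|3)=+1, (2|3)=-1; (−1)^{-2·-2·1}·(+1)^-2·(-1)^-2 = +1.
v=19: a=19^1·(≡1), b=19^2·(≡8) mod 19; (1|19)=+1, (8|19)=-1; (−1)^{1·2·9}·(+1)^2·(-1)^1 = -1.
v=∞: 424270 > 0 and 2387 > 0  ⇒  (a,b)_∞ = +1.
Ram(424270, 2387) = {5, 19}; no ℚ_5-point on the conic.

[5, 19]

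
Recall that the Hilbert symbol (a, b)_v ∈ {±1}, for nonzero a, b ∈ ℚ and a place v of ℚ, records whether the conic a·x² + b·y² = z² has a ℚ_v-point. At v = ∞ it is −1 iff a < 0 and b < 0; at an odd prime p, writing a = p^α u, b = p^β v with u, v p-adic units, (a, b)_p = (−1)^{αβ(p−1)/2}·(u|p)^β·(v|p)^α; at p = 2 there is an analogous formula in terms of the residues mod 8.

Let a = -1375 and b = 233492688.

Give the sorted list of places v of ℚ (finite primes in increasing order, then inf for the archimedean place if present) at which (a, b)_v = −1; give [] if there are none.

(a, b) ≡ (-55, 1621477) mod (ℚ^×)²; places V = {2, 3, 5, 11, 13, 17, 23, 29, ∞}.
(a,b)_13: α=0, u≡3; β=1, v≡7 (mod 13); (3|13)=+1, (7|13)=-1; sign (−1)^0·+1^1·-1^0 = +1.
(a,b)_∞: sgn(-55)=−, sgn(1621477)=+, so +1.
(a,b)_17: α=0, u≡2; β=1, v≡3 (mod 17); (2|17)=+1, (3|17)=-1; sign (−1)^0·+1^1·-1^0 = +1.
(a,b)_29: α=0, u≡17; β=1, v≡28 (mod 29); (17|29)=-1, (28|29)=+1; sign (−1)^0·-1^1·+1^0 = -1.
(a,b)_2: α=0, β=4; u≡1, v≡5 (mod 8); ε(u)ε(v)=0·0, αω(v)=0·1, βω(u)=4·0; sum ≡ 0  ⇒  +1.
(a,b)_3: α=0, u≡2; β=2, v≡1 (mod 3); (2|3)=-1, (1|3)=+1; sign (−1)^0·-1^2·+1^0 = +1.
(a,b)_23: α=0, u≡5; β=1, v≡1 (mod 23); (5|23)=-1, (1|23)=+1; sign (−1)^0·-1^1·+1^0 = -1.
(a,b)_11: α=1, u≡7; β=1, v≡7 (mod 11); (7|11)=-1, (7|11)=-1; sign (−1)^1·-1^1·-1^1 = -1.
(a,b)_5: α=3, u≡4; β=0, v≡3 (mod 5); (4|5)=+1, (3|5)=-1; sign (−1)^0·+1^0·-1^3 = -1.
(-55, 1621477 / ℚ) ramifies at {5, 11, 23, 29}: a division algebra.

[5, 11, 23, 29]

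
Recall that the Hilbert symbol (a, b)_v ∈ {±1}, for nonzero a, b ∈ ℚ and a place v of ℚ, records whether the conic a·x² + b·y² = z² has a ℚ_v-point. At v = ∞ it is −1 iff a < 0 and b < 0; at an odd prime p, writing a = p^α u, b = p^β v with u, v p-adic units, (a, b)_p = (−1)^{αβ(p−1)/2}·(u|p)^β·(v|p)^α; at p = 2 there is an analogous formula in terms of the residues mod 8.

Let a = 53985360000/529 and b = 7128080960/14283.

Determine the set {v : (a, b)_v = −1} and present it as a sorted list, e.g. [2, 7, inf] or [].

[2, 11]

Mod squares: a ≡ 66, b ≡ 195. Check v ∈ {∞, 2, 3, 5, 7, 11, 13, 17, 23}.
v=23: a=23^-2·(≡5), b=23^-2·(≡20) mod 23; (5|23)=-1, (20|23)=-1; (−1)^{-2·-2·11}·(-1)^-2·(-1)^-2 = +1.
v=2: v_2(a)=7, v_2(b)=6; units ≡ 1, 3 (mod 8); ε·ε+αω+βω = 0·1+7·1+6·0 ≡ 1  ⇒  (a,b)_2 = -1.
v=5: a=5^4·(≡4), b=5^1·(≡4) mod 5; (4|5)=+1, (4|5)=+1; (−1)^{4·1·2}·(+1)^1·(+1)^4 = +1.
v=∞: 66 > 0 and 195 > 0  ⇒  (a,b)_∞ = +1.
v=17: a=17^0·(≡15), b=17^2·(≡1) mod 17; (15|17)=+1, (1|17)=+1; (−1)^{0·2·8}·(+1)^2·(+1)^0 = +1.
v=7: a=7^0·(≡3), b=7^2·(≡5) mod 7; (3|7)=-1, (5|7)=-1; (−1)^{0·2·3}·(-1)^2·(-1)^0 = +1.
v=3: a=3^1·(≡1), b=3^-3·(≡2) mod 3; (1|3)=+1, (2|3)=-1; (−1)^{1·-3·1}·(+1)^-3·(-1)^1 = +1.
v=13: a=13^2·(≡1), b=13^1·(≡7) mod 13; (1|13)=+1, (7|13)=-1; (−1)^{2·1·6}·(+1)^1·(-1)^2 = +1.
v=11: a=11^3·(≡8), b=11^2·(≡6) mod 11; (8|11)=-1, (6|11)=-1; (−1)^{3·2·5}·(-1)^2·(-1)^3 = -1.
Ram(66, 195) = {2, 11}; no ℚ_2-point on the conic.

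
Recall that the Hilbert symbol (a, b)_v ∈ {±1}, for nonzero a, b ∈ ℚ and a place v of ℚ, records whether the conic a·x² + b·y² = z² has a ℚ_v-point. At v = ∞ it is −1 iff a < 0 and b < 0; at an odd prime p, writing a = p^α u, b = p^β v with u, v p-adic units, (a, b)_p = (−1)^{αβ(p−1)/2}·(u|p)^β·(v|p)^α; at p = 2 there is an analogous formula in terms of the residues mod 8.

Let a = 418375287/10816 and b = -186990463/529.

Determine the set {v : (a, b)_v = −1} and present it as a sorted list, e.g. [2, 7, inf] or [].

(a, b) ≡ (527, -222343) mod (ℚ^×)²; places V = {2, 3, 11, 13, 17, 23, 29, 31, 41, ∞}.
(a,b)_13: α=-2, u≡8; β=0, v≡9 (mod 13); (8|13)=-1, (9|13)=+1; sign (−1)^0·-1^0·+1^-2 = +1.
(a,b)_3: α=8, u≡2; β=0, v≡2 (mod 3); (2|3)=-1, (2|3)=-1; sign (−1)^0·-1^0·-1^8 = +1.
(a,b)_11: α=2, u≡2; β=1, v≡3 (mod 11); (2|11)=-1, (3|11)=+1; sign (−1)^0·-1^1·+1^2 = -1.
(a,b)_2: α=-6, β=0; u≡7, v≡1 (mod 8); ε(u)ε(v)=1·0, αω(v)=-6·0, βω(u)=0·0; sum ≡ 0  ⇒  +1.
(a,b)_17: α=1, u≡10; β=1, v≡10 (mod 17); (10|17)=-1, (10|17)=-1; sign (−1)^0·-1^1·-1^1 = +1.
(a,b)_∞: sgn(527)=+, sgn(-222343)=−, so +1.
(a,b)_41: α=0, u≡19; β=1, v≡27 (mod 41); (19|41)=-1, (27|41)=-1; sign (−1)^0·-1^1·-1^0 = -1.
(a,b)_29: α=0, u≡28; β=3, v≡15 (mod 29); (28|29)=+1, (15|29)=-1; sign (−1)^0·+1^3·-1^0 = +1.
(a,b)_31: α=1, u≡30; β=0, v≡9 (mod 31); (30|31)=-1, (9|31)=+1; sign (−1)^0·-1^0·+1^1 = +1.
(a,b)_23: α=0, u≡11; β=-2, v≡20 (mod 23); (11|23)=-1, (20|23)=-1; sign (−1)^0·-1^-2·-1^0 = +1.
Ram(527, -222343) = {11, 41}; no ℚ_11-point on the conic.

[11, 41]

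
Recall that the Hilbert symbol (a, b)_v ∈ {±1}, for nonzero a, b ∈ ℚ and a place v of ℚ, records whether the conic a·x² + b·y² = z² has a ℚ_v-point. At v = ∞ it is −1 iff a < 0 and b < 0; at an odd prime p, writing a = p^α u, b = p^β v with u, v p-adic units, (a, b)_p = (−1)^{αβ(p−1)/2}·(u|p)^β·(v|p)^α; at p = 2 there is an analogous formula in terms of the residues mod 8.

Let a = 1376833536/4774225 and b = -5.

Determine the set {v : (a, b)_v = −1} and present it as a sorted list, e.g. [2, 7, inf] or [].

(a, b) ≡ (221, -5) mod (ℚ^×)²; places V = {2, 3, 5, 13, 17, 19, 23, ∞}.
(a,b)_2: α=12, β=0; u≡5, v≡3 (mod 8); ε(u)ε(v)=0·1, αω(v)=12·1, βω(u)=0·1; sum ≡ 0  ⇒  +1.
(a,b)_3: α=2, u≡2; β=0, v≡1 (mod 3); (2|3)=-1, (1|3)=+1; sign (−1)^0·-1^0·+1^2 = +1.
(a,b)_19: α=-2, u≡18; β=0, v≡14 (mod 19); (18|19)=-1, (14|19)=-1; sign (−1)^0·-1^0·-1^-2 = +1.
(a,b)_5: α=-2, u≡4; β=1, v≡4 (mod 5); (4|5)=+1, (4|5)=+1; sign (−1)^0·+1^1·+1^-2 = +1.
(a,b)_23: α=-2, u≡17; β=0, v≡18 (mod 23); (17|23)=-1, (18|23)=+1; sign (−1)^0·-1^0·+1^-2 = +1.
(a,b)_17: α=1, u≡9; β=0, v≡12 (mod 17); (9|17)=+1, (12|17)=-1; sign (−1)^0·+1^0·-1^1 = -1.
(a,b)_∞: sgn(221)=+, sgn(-5)=−, so +1.
(a,b)_13: α=3, u≡10; β=0, v≡8 (mod 13); (10|13)=+1, (8|13)=-1; sign (−1)^0·+1^0·-1^3 = -1.
|Ram(221, -5)| = 2, even; anisotropic at {13, 17}.

[13, 17]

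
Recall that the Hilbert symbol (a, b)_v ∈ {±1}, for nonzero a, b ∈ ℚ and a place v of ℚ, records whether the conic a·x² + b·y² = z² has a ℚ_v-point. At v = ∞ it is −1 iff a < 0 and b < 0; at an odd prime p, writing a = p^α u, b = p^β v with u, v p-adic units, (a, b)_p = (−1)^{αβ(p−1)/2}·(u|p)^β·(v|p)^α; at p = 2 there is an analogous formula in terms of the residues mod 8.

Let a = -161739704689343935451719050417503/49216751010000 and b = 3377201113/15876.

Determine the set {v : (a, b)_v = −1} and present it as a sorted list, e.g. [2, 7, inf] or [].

[7, 13, 17, 23]

Mod squares: a ≡ -483, b ≡ 96577. Check v ∈ {∞, 2, 3, 5, 7, 11, 13, 17, 19, 23}.
v=5: a=5^-4·(≡2), b=5^0·(≡3) mod 5; (2|5)=-1, (3|5)=-1; (−1)^{-4·0·2}·(-1)^0·(-1)^-4 = +1.
v=19: a=19^4·(≡5), b=19^1·(≡3) mod 19; (5|19)=+1, (3|19)=-1; (−1)^{4·1·9}·(+1)^1·(-1)^4 = +1.
v=2: v_2(a)=-4, v_2(b)=-2; units ≡ 5, 1 (mod 8); ε·ε+αω+βω = 0·0+-4·0+-2·1 ≡ 0  ⇒  (a,b)_2 = +1.
v=∞: -483 < 0 and 96577 > 0  ⇒  (a,b)_∞ = +1.
v=23: a=23^3·(≡16), b=23^1·(≡8) mod 23; (16|23)=+1, (8|23)=+1; (−1)^{3·1·11}·(+1)^1·(+1)^3 = -1.
v=13: a=13^4·(≡5), b=13^1·(≡11) mod 13; (5|13)=-1, (11|13)=-1; (−1)^{4·1·6}·(-1)^1·(-1)^4 = -1.
v=11: a=11^6·(≡1), b=11^2·(≡8) mod 11; (1|11)=+1, (8|11)=-1; (−1)^{6·2·5}·(+1)^2·(-1)^6 = +1.
v=3: a=3^-15·(≡1), b=3^-4·(≡1) mod 3; (1|3)=+1, (1|3)=+1; (−1)^{-15·-4·1}·(+1)^-4·(+1)^-15 = +1.
v=7: a=7^-3·(≡2), b=7^-2·(≡3) mod 7; (2|7)=+1, (3|7)=-1; (−1)^{-3·-2·3}·(+1)^-2·(-1)^-3 = -1.
v=17: a=17^10·(≡7), b=17^3·(≡14) mod 17; (7|17)=-1, (14|17)=-1; (−1)^{10·3·8}·(-1)^3·(-1)^10 = -1.
Ram(-483, 96577) = {7, 13, 17, 23}; no ℚ_7-point on the conic.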